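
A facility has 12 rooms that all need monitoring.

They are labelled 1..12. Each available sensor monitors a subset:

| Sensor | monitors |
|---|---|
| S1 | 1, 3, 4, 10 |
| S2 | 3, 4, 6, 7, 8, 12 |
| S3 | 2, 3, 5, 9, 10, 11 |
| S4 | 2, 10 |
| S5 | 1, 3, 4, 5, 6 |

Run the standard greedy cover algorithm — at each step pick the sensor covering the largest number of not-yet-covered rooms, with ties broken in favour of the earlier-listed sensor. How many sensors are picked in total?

Greedy: pick S2 (covers 6 new) → pick S3 (covers 5 new) → pick S1 (covers 1 new). Total picks: 3.

3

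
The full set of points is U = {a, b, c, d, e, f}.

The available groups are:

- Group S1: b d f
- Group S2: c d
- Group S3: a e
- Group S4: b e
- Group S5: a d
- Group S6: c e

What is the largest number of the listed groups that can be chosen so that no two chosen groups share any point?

S4, S5 are pairwise disjoint (S4={b,e}; S5={a,d}).
Every remaining group overlaps one of these, and no 3 of the listed groups are pairwise disjoint, so 2 is the maximum.

2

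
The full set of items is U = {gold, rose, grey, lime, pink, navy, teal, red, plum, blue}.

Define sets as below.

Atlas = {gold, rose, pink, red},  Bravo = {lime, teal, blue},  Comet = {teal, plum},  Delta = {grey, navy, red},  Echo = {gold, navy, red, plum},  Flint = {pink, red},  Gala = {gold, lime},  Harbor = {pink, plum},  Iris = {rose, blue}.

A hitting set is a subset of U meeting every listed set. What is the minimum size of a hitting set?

The 4 items {lime, red, plum, blue} hit every set.
The sets Comet, Delta, Gala, Iris are pairwise disjoint, so any hitting set needs a separate item for each — at least 4. Hence 4 is optimal.

4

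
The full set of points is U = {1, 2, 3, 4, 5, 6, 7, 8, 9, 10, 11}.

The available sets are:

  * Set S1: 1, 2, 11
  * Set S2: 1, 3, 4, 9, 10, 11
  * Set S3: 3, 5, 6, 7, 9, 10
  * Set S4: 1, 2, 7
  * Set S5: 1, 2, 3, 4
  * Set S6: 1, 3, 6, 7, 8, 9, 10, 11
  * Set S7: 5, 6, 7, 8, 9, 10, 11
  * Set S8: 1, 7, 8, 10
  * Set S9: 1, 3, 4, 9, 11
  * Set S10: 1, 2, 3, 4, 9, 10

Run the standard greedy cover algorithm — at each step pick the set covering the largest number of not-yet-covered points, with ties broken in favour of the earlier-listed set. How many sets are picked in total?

Greedy: pick S6 (covers 8 new) → pick S5 (covers 2 new) → pick S3 (covers 1 new). Total picks: 3.
(The true minimum cover uses only 2 sets, so greedy is not optimal here.)

3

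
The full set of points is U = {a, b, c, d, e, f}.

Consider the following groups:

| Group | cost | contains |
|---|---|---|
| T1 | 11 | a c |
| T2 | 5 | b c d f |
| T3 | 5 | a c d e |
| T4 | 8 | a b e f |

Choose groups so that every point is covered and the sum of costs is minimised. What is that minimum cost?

10

T2, T3 together cover every point (T2 ∪ T3 = {a, b, c, d, e, f}); total cost 5 + 5 = 10.
No covering selection has total cost below 10.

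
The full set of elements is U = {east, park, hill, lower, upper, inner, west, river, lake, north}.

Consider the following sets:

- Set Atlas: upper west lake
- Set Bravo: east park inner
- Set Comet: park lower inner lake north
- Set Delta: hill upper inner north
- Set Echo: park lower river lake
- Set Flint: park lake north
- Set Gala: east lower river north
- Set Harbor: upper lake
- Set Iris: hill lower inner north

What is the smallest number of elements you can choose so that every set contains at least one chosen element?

The 3 elements {east, inner, lake} hit every set.
No choice of 2 elements meets every set, so 3 is the minimum.

3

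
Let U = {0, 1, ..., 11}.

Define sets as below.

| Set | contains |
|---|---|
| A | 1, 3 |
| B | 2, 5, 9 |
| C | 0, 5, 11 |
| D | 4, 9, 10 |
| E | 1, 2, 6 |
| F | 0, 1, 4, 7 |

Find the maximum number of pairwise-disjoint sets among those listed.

C, D, E are pairwise disjoint (C={0,5,11}; D={4,9,10}; E={1,2,6}).
Every remaining set overlaps one of these, and no 4 of the listed sets are pairwise disjoint, so 3 is the maximum.

3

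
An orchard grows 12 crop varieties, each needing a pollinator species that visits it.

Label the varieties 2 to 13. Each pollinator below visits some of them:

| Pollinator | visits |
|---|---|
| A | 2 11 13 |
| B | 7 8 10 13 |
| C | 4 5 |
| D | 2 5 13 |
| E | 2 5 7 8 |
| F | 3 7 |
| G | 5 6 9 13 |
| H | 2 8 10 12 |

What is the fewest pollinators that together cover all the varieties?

Take {A, C, F, G, H}. Their union is {2, 3, 4, 5, 6, 7, 8, 9, 10, 11, 12, 13}, which is all 12 varieties.
No 4 of the 8 pollinators cover everything (all 70 combinations miss at least one variety), so 5 is optimal.

5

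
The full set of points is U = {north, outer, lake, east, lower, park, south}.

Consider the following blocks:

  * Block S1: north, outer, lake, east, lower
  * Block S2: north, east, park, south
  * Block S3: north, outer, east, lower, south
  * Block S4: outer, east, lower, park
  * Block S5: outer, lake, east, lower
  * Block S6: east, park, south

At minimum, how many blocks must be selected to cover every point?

Take {S1, S6}. Their union is {north, outer, lake, east, lower, park, south}, which is all 7 points.
No single block has all 7 points (the largest, S1, has 5), so 2 is optimal.

2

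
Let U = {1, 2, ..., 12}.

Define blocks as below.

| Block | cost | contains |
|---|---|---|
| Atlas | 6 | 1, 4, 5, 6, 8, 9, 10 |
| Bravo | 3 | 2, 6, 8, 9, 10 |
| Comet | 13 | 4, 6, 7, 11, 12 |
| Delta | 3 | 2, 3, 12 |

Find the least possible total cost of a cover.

22

Atlas, Comet, Delta together cover every item (Atlas ∪ Comet ∪ Delta = {1, 2, 3, 4, 5, 6, 7, 8, 9, 10, 11, 12}); total cost 6 + 13 + 3 = 22.
The greedy pick Bravo, Delta, Atlas, Comet costs 25; no covering selection beats 22.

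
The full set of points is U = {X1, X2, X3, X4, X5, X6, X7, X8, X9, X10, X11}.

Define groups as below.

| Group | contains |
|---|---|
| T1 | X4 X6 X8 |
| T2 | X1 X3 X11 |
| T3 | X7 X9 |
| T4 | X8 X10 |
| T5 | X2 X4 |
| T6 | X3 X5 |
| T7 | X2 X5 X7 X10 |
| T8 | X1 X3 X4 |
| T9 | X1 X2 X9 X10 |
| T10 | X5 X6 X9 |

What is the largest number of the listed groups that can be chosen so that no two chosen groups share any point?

T3, T4, T5, T6 are pairwise disjoint (T3={X7,X9}; T4={X8,X10}; T5={X2,X4}; T6={X3,X5}).
Every remaining group overlaps one of these, and no 5 of the listed groups are pairwise disjoint, so 4 is the maximum.

4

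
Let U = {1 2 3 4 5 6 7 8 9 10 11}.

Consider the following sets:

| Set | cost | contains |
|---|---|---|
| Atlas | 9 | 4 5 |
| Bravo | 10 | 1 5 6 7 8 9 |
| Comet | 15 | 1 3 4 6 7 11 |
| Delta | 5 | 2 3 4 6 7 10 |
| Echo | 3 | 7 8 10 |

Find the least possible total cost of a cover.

Bravo, Comet, Delta together cover every item (Bravo ∪ Comet ∪ Delta = {1, 2, 3, 4, 5, 6, 7, 8, 9, 10, 11}); total cost 10 + 15 + 5 = 30.
No covering selection has total cost below 30.

30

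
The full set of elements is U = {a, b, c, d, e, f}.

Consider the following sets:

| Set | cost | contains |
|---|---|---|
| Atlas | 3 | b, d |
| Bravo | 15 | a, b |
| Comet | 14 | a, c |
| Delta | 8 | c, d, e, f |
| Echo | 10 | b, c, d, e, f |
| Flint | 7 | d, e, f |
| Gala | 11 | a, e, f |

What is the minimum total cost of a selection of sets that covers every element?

21

Echo, Gala together cover every element (Echo ∪ Gala = {a, b, c, d, e, f}); total cost 10 + 11 = 21.
The greedy pick Atlas, Delta, Gala costs 22; no covering selection beats 21.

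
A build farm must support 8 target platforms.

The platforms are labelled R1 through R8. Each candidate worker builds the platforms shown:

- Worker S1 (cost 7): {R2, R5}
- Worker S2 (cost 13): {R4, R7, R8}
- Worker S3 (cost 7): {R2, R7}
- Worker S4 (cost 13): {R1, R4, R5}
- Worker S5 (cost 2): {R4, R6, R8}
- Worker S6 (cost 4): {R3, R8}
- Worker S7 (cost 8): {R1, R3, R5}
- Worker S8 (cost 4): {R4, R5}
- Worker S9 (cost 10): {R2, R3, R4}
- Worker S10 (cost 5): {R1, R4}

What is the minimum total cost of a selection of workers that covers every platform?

S3, S5, S7 together cover every platform (S3 ∪ S5 ∪ S7 = {R1, R2, R3, R4, R5, R6, R7, R8}); total cost 7 + 2 + 8 = 17.
No covering selection has total cost below 17.

17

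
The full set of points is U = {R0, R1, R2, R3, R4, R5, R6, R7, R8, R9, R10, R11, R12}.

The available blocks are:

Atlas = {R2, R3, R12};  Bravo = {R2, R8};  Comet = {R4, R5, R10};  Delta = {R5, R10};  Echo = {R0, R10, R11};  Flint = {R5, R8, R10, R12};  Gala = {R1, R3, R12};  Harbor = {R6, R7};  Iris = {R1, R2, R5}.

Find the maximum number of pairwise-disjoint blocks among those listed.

4

Bravo, Comet, Gala, Harbor are pairwise disjoint (Bravo={R2,R8}; Comet={R4,R5,R10}; Gala={R1,R3,R12}; Harbor={R6,R7}).
Every remaining block overlaps one of these, and no 5 of the listed blocks are pairwise disjoint, so 4 is the maximum.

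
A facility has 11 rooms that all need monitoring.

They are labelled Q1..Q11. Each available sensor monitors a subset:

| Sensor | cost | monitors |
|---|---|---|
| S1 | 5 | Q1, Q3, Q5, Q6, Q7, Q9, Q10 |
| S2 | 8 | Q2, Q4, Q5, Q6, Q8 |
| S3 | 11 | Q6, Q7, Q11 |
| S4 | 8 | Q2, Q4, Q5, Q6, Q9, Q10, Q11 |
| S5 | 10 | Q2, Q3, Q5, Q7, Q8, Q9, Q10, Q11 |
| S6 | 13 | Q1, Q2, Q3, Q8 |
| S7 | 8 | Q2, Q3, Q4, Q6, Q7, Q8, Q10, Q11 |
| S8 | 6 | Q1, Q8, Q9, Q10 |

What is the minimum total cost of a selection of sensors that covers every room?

13

S1, S7 together cover every room (S1 ∪ S7 = {Q1, Q2, Q3, Q4, Q5, Q6, Q7, Q8, Q9, Q10, Q11}); total cost 5 + 8 = 13.
No covering selection has total cost below 13.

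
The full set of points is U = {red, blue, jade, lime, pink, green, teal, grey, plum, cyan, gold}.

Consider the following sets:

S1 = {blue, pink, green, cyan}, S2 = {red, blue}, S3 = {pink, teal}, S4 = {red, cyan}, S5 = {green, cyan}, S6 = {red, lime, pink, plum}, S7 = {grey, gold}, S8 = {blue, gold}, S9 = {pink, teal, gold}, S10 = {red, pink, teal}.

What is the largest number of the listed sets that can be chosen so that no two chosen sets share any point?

S2, S3, S5, S7 are pairwise disjoint (S2={red,blue}; S3={pink,teal}; S5={green,cyan}; S7={grey,gold}).
Every remaining set overlaps one of these, and no 5 of the listed sets are pairwise disjoint, so 4 is the maximum.

4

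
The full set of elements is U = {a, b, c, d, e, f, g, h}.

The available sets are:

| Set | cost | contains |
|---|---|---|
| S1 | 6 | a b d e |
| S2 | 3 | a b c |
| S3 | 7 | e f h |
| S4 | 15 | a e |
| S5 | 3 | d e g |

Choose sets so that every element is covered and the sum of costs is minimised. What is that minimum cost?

13

S2, S3, S5 together cover every element (S2 ∪ S3 ∪ S5 = {a, b, c, d, e, f, g, h}); total cost 3 + 7 + 3 = 13.
No covering selection has total cost below 13.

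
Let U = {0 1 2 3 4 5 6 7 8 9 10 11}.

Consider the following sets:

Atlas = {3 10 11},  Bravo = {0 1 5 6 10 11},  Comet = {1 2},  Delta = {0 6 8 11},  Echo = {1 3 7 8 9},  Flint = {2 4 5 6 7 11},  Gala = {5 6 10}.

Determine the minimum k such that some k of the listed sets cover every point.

3

Bravo and Echo and Flint together: Bravo ∪ Echo ∪ Flint = {0, 1, 2, 3, 4, 5, 6, 7, 8, 9, 10, 11} — every point is covered.
Only Flint contains 4, so Flint is forced; the remaining 6 points need at least 2 more sets (each remaining set adds at most 4) — so at least 3 sets are needed, and 3 is optimal.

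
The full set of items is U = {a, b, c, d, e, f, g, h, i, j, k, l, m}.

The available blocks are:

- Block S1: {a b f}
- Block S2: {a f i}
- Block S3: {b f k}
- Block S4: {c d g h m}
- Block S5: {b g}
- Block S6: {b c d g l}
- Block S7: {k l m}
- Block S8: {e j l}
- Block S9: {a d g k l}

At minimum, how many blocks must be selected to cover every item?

4

Take {S2, S3, S4, S8}. Their union is {a, b, c, d, e, f, g, h, i, j, k, l, m}, which is all 13 items.
Only S4 contains h, so S4 is forced; the remaining 8 items need at least 3 more blocks (each remaining block adds at most 3) — so at least 4 blocks are needed, and 4 is optimal.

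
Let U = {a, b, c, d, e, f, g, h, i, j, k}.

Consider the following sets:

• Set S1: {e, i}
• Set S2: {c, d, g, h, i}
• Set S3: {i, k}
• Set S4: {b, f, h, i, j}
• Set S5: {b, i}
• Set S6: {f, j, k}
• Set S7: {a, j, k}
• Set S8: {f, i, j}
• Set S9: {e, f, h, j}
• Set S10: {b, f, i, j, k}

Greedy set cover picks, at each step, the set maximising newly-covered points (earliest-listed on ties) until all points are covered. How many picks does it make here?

Greedy: pick S2 (covers 5 new) → pick S10 (covers 4 new) → pick S1 (covers 1 new) → pick S7 (covers 1 new). Total picks: 4.

4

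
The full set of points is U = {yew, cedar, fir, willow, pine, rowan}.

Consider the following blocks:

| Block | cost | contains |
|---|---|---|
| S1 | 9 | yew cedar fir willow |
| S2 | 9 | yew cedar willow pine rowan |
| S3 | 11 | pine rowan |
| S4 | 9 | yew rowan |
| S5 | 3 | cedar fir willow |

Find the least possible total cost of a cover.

S2, S5 together cover every point (S2 ∪ S5 = {yew, cedar, fir, willow, pine, rowan}); total cost 9 + 3 = 12.
No covering selection has total cost below 12.

12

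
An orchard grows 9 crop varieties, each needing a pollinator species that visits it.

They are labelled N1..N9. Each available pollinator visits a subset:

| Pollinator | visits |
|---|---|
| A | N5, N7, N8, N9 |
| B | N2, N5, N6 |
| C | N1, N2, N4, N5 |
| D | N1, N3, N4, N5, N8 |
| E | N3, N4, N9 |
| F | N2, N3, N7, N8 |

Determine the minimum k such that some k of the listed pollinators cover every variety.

3

Take {A, B, D}. Their union is {N1, N2, N3, N4, N5, N6, N7, N8, N9}, which is all 9 varieties.
Only B contains N6, so B is forced; the remaining 6 varieties need at least 2 more pollinators (each remaining pollinator adds at most 4) — so at least 3 pollinators are needed, and 3 is optimal.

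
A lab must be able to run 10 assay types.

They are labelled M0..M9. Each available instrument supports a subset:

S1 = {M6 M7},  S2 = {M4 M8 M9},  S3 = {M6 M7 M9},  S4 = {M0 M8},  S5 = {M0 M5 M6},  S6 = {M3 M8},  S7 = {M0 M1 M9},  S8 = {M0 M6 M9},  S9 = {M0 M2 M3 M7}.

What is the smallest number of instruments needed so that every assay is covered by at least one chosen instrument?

4

S2 and S5 and S7 and S9 together: S2 ∪ S5 ∪ S7 ∪ S9 = {M0, M1, M2, M3, M4, M5, M6, M7, M8, M9} — every assay is covered.
Only S7 contains M1, so S7 is forced; the remaining 7 assays need at least 3 more instruments (each remaining instrument adds at most 3) — so at least 4 instruments are needed, and 4 is optimal.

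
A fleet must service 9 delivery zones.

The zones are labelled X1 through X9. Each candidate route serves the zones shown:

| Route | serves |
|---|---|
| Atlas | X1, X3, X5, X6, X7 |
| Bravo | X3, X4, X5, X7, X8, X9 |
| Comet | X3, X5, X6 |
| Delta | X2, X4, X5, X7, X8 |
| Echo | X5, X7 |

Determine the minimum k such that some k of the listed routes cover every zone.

Take {Atlas, Bravo, Delta}. Their union is {X1, X2, X3, X4, X5, X6, X7, X8, X9}, which is all 9 zones.
Only Atlas contains X1, so Atlas is forced; the remaining 4 zones need at least 2 more routes (each remaining route adds at most 3) — so at least 3 routes are needed, and 3 is optimal.

3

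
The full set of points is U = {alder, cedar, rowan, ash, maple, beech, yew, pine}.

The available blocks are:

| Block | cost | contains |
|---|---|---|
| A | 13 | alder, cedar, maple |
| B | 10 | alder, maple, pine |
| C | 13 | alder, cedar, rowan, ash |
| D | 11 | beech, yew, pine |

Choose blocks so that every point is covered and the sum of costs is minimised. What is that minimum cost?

B, C, D together cover every point (B ∪ C ∪ D = {alder, cedar, rowan, ash, maple, beech, yew, pine}); total cost 10 + 13 + 11 = 34.
No covering selection has total cost below 34.

34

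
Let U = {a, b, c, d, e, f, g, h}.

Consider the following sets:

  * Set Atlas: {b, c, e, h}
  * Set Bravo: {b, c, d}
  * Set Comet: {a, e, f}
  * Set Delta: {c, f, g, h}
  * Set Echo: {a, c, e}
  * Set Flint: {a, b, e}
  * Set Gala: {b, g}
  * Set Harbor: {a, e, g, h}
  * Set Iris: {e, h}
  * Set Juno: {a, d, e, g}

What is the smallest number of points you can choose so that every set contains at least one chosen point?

The 3 points {b, e, g} hit every set.
No choice of 2 points meets every set, so 3 is the minimum.

3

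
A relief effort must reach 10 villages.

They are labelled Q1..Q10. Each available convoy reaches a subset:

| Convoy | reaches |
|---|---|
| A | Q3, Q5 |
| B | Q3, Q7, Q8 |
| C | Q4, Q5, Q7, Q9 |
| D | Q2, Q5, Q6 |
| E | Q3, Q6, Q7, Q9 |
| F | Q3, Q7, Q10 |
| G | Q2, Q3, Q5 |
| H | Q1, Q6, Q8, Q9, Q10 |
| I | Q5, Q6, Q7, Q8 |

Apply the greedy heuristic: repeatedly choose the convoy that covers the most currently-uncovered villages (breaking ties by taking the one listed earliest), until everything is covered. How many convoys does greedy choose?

Greedy: pick H (covers 5 new) → pick C (covers 3 new) → pick G (covers 2 new). Total picks: 3.

3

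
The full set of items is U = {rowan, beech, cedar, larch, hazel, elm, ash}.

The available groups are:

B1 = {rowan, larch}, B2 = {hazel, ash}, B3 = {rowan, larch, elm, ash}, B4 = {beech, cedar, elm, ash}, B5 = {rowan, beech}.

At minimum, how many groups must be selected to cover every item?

B1 and B2 and B4 together: B1 ∪ B2 ∪ B4 = {rowan, beech, cedar, larch, hazel, elm, ash} — every item is covered.
Only B4 contains cedar, so B4 is forced; the remaining 3 items need at least 2 more groups (each remaining group adds at most 2) — so at least 3 groups are needed, and 3 is optimal.

3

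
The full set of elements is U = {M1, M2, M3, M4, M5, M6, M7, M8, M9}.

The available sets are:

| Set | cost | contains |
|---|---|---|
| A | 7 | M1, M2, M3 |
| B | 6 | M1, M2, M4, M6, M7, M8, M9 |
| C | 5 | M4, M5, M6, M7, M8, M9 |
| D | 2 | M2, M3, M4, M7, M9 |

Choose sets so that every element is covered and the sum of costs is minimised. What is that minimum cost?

A, C together cover every element (A ∪ C = {M1, M2, M3, M4, M5, M6, M7, M8, M9}); total cost 7 + 5 = 12.
The greedy pick D, C, B costs 13; no covering selection beats 12.

12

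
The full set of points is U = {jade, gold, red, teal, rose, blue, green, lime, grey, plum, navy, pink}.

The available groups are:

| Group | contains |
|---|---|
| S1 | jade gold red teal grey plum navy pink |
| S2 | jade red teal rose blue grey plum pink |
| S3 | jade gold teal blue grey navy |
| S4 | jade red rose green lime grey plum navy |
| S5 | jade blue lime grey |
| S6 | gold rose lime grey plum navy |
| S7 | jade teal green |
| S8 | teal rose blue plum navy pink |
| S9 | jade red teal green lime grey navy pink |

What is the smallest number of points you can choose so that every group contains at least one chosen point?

The 2 points {teal, grey} hit every group.
The groups S6, S7 are pairwise disjoint, so any hitting set needs a separate point for each — at least 2. Hence 2 is optimal.

2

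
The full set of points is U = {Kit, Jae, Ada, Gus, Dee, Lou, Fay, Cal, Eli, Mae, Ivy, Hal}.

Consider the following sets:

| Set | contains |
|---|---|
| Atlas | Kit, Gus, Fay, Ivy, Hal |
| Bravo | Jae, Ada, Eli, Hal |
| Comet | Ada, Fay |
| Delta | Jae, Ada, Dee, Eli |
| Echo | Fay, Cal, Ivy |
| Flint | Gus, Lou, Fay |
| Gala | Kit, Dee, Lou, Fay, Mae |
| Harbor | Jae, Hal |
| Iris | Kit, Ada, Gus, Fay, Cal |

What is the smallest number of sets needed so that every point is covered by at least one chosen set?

Atlas and Bravo and Echo and Gala together: Atlas ∪ Bravo ∪ Echo ∪ Gala = {Kit, Jae, Ada, Gus, Dee, Lou, Fay, Cal, Eli, Mae, Ivy, Hal} — every point is covered.
No 3 of the 9 sets cover everything (all 84 combinations miss at least one point), so 4 is optimal.

4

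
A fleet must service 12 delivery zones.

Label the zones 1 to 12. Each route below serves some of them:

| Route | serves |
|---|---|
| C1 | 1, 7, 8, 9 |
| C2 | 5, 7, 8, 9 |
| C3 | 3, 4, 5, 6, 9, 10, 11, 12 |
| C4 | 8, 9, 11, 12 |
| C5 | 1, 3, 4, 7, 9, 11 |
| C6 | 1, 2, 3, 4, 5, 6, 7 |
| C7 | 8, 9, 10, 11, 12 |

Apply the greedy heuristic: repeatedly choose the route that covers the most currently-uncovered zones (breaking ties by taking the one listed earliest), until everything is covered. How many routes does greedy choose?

3

Greedy: pick C3 (covers 8 new) → pick C1 (covers 3 new) → pick C6 (covers 1 new). Total picks: 3.
(The true minimum cover uses only 2 routes, so greedy is not optimal here.)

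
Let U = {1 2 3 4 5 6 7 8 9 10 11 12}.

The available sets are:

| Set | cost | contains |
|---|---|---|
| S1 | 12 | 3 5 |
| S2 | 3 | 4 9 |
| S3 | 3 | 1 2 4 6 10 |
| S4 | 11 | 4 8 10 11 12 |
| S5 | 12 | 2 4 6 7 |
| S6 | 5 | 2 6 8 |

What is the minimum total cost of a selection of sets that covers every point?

S1, S2, S3, S4, S5 together cover every point (S1 ∪ S2 ∪ S3 ∪ S4 ∪ S5 = {1, 2, 3, 4, 5, 6, 7, 8, 9, 10, 11, 12}); total cost 12 + 3 + 3 + 11 + 12 = 41.
No covering selection has total cost below 41.

41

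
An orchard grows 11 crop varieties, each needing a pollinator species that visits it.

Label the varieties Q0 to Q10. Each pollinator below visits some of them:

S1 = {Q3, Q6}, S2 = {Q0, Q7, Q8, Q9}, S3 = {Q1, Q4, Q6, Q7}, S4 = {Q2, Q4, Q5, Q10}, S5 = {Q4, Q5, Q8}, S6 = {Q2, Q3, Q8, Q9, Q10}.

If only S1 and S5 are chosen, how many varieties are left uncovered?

6

Union of S1, S5 = {Q3, Q4, Q5, Q6, Q8}.
Not covered: Q0, Q1, Q2, Q7, Q9, Q10 — 6 varieties.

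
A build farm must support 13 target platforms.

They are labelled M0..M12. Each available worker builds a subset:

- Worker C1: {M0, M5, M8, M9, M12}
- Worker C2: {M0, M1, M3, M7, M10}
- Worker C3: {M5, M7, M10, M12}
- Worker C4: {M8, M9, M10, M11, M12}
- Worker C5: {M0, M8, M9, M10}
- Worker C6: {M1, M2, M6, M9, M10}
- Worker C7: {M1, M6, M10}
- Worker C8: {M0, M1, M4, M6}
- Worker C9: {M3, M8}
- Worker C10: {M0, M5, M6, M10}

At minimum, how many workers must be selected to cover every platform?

5

C1 and C2 and C4 and C6 and C8 together: C1 ∪ C2 ∪ C4 ∪ C6 ∪ C8 = {M0, M1, M2, M3, M4, M5, M6, M7, M8, M9, M10, M11, M12} — every platform is covered.
No 4 of the 10 workers cover everything (all 210 combinations miss at least one platform), so 5 is optimal.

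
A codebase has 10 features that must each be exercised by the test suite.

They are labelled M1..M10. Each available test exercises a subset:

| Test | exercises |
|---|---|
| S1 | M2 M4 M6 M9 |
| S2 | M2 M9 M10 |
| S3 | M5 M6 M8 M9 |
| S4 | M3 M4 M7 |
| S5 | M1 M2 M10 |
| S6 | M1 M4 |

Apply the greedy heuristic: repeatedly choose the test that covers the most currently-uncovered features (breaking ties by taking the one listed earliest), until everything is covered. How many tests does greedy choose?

Greedy: pick S1 (covers 4 new) → pick S3 (covers 2 new) → pick S4 (covers 2 new) → pick S5 (covers 2 new). Total picks: 4.
(The true minimum cover uses only 3 tests, so greedy is not optimal here.)

4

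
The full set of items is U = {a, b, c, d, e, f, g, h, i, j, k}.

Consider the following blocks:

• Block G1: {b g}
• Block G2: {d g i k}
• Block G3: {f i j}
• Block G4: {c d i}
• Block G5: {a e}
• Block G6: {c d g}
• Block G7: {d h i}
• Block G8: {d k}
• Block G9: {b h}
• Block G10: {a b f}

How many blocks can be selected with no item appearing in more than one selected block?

G3, G5, G6, G9 are pairwise disjoint (G3={f,i,j}; G5={a,e}; G6={c,d,g}; G9={b,h}).
Every remaining block overlaps one of these, and no 5 of the listed blocks are pairwise disjoint, so 4 is the maximum.

4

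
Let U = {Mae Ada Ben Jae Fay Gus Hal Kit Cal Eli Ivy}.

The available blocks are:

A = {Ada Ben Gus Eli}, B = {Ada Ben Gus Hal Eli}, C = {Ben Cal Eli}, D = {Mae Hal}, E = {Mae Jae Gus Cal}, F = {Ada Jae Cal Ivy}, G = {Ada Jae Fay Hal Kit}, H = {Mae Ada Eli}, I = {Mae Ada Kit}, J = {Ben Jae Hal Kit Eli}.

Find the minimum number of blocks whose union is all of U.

4

A, F, G, and H cover everything between them: the union {Mae, Ada, Ben, Jae, Fay, Gus, Hal, Kit, Cal, Eli, Ivy} is all of U.
No 3 of the 10 blocks cover everything (all 120 combinations miss at least one element), so 4 is optimal.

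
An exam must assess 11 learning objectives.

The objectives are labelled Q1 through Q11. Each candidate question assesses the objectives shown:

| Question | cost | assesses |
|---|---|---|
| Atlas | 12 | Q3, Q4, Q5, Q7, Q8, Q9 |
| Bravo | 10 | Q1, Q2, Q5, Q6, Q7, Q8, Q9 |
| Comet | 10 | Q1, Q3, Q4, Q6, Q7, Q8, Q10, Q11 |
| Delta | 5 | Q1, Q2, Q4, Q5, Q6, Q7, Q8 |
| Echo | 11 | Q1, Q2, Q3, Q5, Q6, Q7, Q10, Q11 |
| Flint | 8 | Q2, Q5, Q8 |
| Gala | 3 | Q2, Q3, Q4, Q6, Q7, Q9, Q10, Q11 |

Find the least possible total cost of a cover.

Delta, Gala together cover every objective (Delta ∪ Gala = {Q1, Q2, Q3, Q4, Q5, Q6, Q7, Q8, Q9, Q10, Q11}); total cost 5 + 3 = 8.
No covering selection has total cost below 8.

8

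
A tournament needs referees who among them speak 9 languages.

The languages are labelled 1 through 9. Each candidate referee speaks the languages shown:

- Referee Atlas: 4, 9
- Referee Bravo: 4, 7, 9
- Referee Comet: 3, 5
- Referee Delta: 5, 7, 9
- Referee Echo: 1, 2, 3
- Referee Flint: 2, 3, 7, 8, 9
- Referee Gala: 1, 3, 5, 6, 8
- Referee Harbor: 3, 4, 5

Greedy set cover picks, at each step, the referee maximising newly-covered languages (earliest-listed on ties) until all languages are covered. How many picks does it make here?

3

Greedy: pick Flint (covers 5 new) → pick Gala (covers 3 new) → pick Atlas (covers 1 new). Total picks: 3.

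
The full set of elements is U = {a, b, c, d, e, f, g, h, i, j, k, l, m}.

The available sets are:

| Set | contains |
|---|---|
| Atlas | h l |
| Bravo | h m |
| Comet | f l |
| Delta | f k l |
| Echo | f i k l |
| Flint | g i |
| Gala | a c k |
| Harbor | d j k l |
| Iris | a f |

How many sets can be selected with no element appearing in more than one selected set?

Bravo, Comet, Flint, Gala are pairwise disjoint (Bravo={h,m}; Comet={f,l}; Flint={g,i}; Gala={a,c,k}).
Every remaining set overlaps one of these, and no 5 of the listed sets are pairwise disjoint, so 4 is the maximum.

4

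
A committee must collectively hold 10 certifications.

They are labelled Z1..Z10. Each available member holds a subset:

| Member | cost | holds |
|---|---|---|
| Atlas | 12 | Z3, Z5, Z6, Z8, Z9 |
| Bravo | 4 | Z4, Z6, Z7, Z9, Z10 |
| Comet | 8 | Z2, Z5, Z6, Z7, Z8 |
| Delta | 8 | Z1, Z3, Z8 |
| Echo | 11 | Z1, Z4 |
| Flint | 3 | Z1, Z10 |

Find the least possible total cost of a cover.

20

Bravo, Comet, Delta together cover every certification (Bravo ∪ Comet ∪ Delta = {Z1, Z2, Z3, Z4, Z5, Z6, Z7, Z8, Z9, Z10}); total cost 4 + 8 + 8 = 20.
The greedy pick Bravo, Comet, Flint, Delta costs 23; no covering selection beats 20.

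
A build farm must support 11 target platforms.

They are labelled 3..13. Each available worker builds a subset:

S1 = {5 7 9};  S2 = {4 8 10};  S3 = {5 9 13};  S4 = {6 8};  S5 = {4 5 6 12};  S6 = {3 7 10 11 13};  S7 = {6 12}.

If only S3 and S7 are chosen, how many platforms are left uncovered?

Union of S3, S7 = {5, 6, 9, 12, 13}.
Not covered: 3, 4, 7, 8, 10, 11 — 6 platforms.

6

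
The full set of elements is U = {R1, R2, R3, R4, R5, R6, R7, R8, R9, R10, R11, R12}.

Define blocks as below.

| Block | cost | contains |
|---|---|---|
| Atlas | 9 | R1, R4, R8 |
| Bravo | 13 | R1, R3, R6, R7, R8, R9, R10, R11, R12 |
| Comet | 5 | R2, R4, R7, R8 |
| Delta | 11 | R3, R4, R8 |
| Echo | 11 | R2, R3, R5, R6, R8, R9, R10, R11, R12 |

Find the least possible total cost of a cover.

25

Atlas, Comet, Echo together cover every element (Atlas ∪ Comet ∪ Echo = {R1, R2, R3, R4, R5, R6, R7, R8, R9, R10, R11, R12}); total cost 9 + 5 + 11 = 25.
No covering selection has total cost below 25.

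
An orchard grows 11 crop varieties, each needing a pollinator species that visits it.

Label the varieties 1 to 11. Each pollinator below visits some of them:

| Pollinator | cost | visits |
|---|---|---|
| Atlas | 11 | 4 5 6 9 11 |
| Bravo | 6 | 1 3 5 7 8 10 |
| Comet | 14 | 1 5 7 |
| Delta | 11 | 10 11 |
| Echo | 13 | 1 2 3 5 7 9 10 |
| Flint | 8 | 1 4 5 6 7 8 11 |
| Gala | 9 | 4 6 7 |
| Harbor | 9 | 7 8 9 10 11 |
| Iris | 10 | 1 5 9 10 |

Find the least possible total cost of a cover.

21

Echo, Flint together cover every variety (Echo ∪ Flint = {1, 2, 3, 4, 5, 6, 7, 8, 9, 10, 11}); total cost 13 + 8 = 21.
The greedy pick Bravo, Flint, Echo costs 27; no covering selection beats 21.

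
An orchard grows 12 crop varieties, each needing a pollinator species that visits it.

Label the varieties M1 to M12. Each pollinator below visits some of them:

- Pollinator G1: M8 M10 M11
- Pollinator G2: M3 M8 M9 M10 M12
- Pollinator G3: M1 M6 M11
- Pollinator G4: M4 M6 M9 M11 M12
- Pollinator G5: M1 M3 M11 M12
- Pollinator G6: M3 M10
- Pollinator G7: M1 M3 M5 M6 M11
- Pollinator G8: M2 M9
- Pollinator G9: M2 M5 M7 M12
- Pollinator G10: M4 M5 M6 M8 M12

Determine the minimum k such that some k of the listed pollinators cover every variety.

G2 and G3 and G9 and G10 together: G2 ∪ G3 ∪ G9 ∪ G10 = {M1, M2, M3, M4, M5, M6, M7, M8, M9, M10, M11, M12} — every variety is covered.
No 3 of the 10 pollinators cover everything (all 120 combinations miss at least one variety), so 4 is optimal.

4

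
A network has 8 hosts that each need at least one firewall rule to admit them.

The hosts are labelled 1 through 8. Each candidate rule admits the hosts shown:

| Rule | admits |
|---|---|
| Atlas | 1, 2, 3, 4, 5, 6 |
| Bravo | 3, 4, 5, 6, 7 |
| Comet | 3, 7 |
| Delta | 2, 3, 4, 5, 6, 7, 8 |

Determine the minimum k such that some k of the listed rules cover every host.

Atlas and Delta together: Atlas ∪ Delta = {1, 2, 3, 4, 5, 6, 7, 8} — every host is covered.
No single rule has all 8 hosts (the largest, Delta, has 7), so 2 is optimal.

2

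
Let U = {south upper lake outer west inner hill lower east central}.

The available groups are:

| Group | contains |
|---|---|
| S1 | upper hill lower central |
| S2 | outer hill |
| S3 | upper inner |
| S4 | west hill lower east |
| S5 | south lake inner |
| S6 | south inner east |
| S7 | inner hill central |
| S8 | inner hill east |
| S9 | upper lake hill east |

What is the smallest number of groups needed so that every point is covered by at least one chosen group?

4

Take {S1, S2, S4, S5}. Their union is {south, upper, lake, outer, west, inner, hill, lower, east, central}, which is all 10 points.
Only S2 contains outer, so S2 is forced; the remaining 8 points need at least 3 more groups (each remaining group adds at most 3) — so at least 4 groups are needed, and 4 is optimal.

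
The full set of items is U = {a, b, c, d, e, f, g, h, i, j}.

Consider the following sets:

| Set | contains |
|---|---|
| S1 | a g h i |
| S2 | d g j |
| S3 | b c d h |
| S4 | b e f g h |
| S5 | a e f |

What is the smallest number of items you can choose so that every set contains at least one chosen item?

3

The 3 items {f, g, h} hit every set.
No choice of 2 items meets every set, so 3 is the minimum.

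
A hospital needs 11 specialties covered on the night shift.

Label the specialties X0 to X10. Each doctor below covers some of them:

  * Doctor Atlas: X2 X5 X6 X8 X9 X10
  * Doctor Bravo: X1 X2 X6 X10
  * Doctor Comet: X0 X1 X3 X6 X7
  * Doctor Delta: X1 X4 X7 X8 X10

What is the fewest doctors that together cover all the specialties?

Take {Atlas, Comet, Delta}. Their union is {X0, X1, X2, X3, X4, X5, X6, X7, X8, X9, X10}, which is all 11 specialties.
Only Comet contains X0, so Comet is forced; the remaining 6 specialties need at least 2 more doctors (each remaining doctor adds at most 5) — so at least 3 doctors are needed, and 3 is optimal.

3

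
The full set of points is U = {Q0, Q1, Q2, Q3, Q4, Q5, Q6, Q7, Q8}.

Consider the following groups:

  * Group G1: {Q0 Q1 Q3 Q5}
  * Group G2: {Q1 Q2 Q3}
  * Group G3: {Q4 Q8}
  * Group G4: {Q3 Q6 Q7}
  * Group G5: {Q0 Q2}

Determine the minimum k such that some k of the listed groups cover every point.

Take {G1, G3, G4, G5}. Their union is {Q0, Q1, Q2, Q3, Q4, Q5, Q6, Q7, Q8}, which is all 9 points.
Only G1 contains Q5, so G1 is forced; the remaining 5 points need at least 3 more groups (each remaining group adds at most 2) — so at least 4 groups are needed, and 4 is optimal.

4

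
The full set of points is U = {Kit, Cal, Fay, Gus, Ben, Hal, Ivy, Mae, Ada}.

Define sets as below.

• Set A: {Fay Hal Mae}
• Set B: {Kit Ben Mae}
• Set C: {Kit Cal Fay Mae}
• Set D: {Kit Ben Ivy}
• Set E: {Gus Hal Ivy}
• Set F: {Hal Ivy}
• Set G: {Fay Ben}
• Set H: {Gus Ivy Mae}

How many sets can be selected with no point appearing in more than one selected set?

2

G, H are pairwise disjoint (G={Fay,Ben}; H={Gus,Ivy,Mae}).
Every remaining set overlaps one of these, and no 3 of the listed sets are pairwise disjoint, so 2 is the maximum.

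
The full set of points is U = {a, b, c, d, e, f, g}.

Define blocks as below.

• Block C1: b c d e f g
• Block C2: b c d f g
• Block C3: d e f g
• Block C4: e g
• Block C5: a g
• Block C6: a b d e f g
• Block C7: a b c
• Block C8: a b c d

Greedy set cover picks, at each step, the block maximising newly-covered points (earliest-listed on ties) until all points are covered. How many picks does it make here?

2

Greedy: pick C1 (covers 6 new) → pick C5 (covers 1 new). Total picks: 2.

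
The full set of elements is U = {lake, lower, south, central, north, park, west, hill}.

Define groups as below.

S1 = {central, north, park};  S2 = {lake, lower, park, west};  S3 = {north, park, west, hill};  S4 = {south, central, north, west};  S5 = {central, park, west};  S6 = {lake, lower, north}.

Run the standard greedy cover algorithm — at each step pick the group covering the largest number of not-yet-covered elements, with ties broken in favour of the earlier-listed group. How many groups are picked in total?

Greedy: pick S2 (covers 4 new) → pick S4 (covers 3 new) → pick S3 (covers 1 new). Total picks: 3.

3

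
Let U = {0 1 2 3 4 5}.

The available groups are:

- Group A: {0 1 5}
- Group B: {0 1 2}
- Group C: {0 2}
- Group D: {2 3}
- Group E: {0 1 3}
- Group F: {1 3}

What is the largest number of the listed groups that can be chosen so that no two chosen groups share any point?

2

A, D are pairwise disjoint (A={0,1,5}; D={2,3}).
Every remaining group overlaps one of these, and no 3 of the listed groups are pairwise disjoint, so 2 is the maximum.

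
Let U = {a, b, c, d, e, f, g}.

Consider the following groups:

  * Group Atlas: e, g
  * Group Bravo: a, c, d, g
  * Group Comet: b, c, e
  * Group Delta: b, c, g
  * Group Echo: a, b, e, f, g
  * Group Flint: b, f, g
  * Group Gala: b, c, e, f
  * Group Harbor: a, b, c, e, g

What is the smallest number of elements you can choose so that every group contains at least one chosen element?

2

The 2 elements {b, g} hit every group.
No single element lies in every group, so at least 2 are needed and 2 is optimal.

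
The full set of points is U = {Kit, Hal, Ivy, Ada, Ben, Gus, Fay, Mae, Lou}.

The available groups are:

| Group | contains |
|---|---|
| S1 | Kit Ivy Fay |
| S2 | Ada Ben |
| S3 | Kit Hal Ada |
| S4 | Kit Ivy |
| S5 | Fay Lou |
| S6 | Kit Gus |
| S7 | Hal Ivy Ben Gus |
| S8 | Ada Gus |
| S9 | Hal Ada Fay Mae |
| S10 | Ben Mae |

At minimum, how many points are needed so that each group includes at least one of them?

4

Take H = {Kit, Ben, Gus, Fay}. Each listed group contains at least one of these, so H is a hitting set of size 4.
The groups S4, S5, S8, S10 are pairwise disjoint, so any hitting set needs a separate point for each — at least 4. Hence 4 is optimal.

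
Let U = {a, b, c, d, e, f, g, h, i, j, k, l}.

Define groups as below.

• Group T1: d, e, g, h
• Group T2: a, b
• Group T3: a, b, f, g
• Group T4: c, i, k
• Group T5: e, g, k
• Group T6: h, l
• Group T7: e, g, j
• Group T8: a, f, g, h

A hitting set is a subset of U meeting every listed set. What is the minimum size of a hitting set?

The 4 elements {a, c, e, l} hit every group.
The groups T2, T4, T6, T7 are pairwise disjoint, so any hitting set needs a separate element for each — at least 4. Hence 4 is optimal.

4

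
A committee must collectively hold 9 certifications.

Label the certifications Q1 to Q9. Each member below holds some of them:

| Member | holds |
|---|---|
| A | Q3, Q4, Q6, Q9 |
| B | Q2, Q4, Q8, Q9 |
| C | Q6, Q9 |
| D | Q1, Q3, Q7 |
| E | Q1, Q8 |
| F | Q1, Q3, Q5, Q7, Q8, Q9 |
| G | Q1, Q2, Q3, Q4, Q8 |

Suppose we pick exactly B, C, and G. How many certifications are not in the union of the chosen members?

2

Union of B, C, G = {Q1, Q2, Q3, Q4, Q6, Q8, Q9}.
Not covered: Q5, Q7 — 2 certifications.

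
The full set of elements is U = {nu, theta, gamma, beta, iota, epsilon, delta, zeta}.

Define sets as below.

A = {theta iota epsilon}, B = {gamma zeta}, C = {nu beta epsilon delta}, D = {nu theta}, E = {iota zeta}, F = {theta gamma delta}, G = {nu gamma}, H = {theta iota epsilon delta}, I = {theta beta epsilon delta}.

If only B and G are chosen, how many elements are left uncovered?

Union of B, G = {nu, gamma, zeta}.
Not covered: theta, beta, iota, epsilon, delta — 5 elements.

5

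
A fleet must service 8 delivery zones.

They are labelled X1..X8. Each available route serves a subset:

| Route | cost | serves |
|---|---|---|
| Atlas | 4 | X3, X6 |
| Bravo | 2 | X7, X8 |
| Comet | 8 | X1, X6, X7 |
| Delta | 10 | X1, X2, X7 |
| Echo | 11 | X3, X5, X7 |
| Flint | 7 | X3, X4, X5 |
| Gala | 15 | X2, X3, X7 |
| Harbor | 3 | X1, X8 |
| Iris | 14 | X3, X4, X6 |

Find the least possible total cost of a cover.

Atlas, Bravo, Delta, Flint together cover every zone (Atlas ∪ Bravo ∪ Delta ∪ Flint = {X1, X2, X3, X4, X5, X6, X7, X8}); total cost 4 + 2 + 10 + 7 = 23.
The greedy pick Bravo, Atlas, Harbor, Flint, Delta costs 26; no covering selection beats 23.

23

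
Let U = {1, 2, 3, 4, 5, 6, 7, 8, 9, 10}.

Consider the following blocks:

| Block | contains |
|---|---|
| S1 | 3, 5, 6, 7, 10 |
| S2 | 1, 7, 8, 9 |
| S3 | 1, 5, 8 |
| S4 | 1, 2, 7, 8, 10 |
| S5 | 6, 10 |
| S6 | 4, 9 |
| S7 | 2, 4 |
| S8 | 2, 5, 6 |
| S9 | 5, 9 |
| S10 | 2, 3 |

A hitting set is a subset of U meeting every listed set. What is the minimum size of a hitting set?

4

H = {1, 2, 9, 10} meets every block (each contains at least one member of H), and |H| = 4.
The blocks S3, S5, S6, S10 are pairwise disjoint, so any hitting set needs a separate element for each — at least 4. Hence 4 is optimal.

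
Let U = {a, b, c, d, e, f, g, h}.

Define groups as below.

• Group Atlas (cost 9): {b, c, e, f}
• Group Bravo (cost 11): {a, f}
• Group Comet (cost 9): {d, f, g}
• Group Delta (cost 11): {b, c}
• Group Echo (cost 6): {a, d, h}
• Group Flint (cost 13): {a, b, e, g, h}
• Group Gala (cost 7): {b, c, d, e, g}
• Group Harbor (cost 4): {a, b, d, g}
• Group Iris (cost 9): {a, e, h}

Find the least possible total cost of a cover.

19

Atlas, Echo, Harbor together cover every point (Atlas ∪ Echo ∪ Harbor = {a, b, c, d, e, f, g, h}); total cost 9 + 6 + 4 = 19.
No covering selection has total cost below 19.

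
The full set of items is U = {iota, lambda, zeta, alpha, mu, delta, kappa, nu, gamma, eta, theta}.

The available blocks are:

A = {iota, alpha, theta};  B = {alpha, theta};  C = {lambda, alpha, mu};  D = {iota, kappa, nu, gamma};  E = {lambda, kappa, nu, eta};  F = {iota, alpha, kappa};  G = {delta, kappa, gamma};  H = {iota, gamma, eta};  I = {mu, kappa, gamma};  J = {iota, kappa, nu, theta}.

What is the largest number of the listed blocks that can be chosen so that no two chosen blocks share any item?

A, I are pairwise disjoint (A={iota,alpha,theta}; I={mu,kappa,gamma}).
Every remaining block overlaps one of these, and no 3 of the listed blocks are pairwise disjoint, so 2 is the maximum.

2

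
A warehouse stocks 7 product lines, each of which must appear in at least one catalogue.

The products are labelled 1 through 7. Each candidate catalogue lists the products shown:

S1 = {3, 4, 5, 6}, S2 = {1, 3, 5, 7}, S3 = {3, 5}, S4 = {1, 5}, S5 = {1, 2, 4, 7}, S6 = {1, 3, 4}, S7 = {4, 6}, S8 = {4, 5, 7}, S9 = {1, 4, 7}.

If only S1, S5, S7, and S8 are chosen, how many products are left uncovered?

0

Union of S1, S5, S7, S8 = {1, 2, 3, 4, 5, 6, 7} — that's every product, so 0 are uncovered.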